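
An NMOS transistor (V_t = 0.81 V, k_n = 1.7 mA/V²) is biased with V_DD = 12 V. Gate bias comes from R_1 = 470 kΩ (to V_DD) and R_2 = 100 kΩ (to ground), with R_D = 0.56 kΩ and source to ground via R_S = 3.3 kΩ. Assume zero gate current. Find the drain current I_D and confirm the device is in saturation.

V_G = V_DD·R_2/(R_1+R_2) = 12×100/570 = 2.11 V.
Assume saturation: I_D = (k_n/2)(V_GS − V_t)² with V_GS = V_G − I_D·R_S = 2.11 − 3.3·I_D.
Substituting gives 9.26·I_D² − 8.27·I_D + 1.43 = 0, with roots I_D = 0.234 or 0.659 mA.
The root I_D = 0.659 mA gives V_GS = -0.0708 V ≤ V_t, so take I_D = 0.234 mA.
Then V_GS = 1.33 V and V_DS = V_DD − I_D(R_D+R_S) = 12 − 0.234×3.86 = 11.1 V.
Saturation requires V_DS ≥ V_GS − V_t = 0.524 V; 11.1 ≥ 0.524 ✓.

I_D ≈ 0.23 mA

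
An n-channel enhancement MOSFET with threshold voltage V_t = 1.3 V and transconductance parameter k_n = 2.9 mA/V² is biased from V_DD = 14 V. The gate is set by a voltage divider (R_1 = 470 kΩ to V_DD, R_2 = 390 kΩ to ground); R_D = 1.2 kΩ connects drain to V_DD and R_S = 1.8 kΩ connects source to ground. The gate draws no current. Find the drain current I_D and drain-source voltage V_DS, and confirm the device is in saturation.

I_D ≈ 2.1 mA, V_DS ≈ 7.6 V

V_G = V_DD·R_2/(R_1+R_2) = 14×390/860 = 6.35 V.
Assume saturation: I_D = (k_n/2)(V_GS − V_t)² with V_GS = V_G − I_D·R_S = 6.35 − 1.8·I_D.
Substituting gives 4.7·I_D² − 27.4·I_D + 37 = 0, with roots I_D = 2.13 or 3.69 mA.
The root I_D = 3.69 mA gives V_GS = -0.296 V ≤ V_t, so take I_D = 2.13 mA.
Then V_GS = 2.51 V and V_DS = V_DD − I_D(R_D+R_S) = 14 − 2.13×3 = 7.61 V.
Saturation requires V_DS ≥ V_GS − V_t = 1.21 V; 7.61 ≥ 1.21 ✓.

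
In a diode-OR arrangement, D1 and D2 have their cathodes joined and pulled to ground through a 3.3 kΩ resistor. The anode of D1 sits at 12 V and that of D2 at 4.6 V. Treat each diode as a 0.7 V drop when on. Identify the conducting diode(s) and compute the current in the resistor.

Assume both conduct. Then node N would need to be at both 12−0.7 = 11.3 V and 4.6−0.7 = 3.9 V, which is impossible.
Assume only D1 conducts: V_N = 12 − 0.7 = 11.3 V, so I_R = 11.3/3.3 = 3.42 mA.
Check D2: its anode-to-cathode voltage is 4.6 − 11.3 = -6.7 V < 0.7 V, so it is off. The assumption is consistent.

Only D1 conducts; I_R ≈ 3.4 mA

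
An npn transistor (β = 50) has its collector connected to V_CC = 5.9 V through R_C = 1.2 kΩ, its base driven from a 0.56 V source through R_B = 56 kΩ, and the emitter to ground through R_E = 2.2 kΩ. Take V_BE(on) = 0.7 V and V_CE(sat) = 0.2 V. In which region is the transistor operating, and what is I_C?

cutoff; I_C ≈ 0

V_BB = 0.56 V ≤ V_BE(on) = 0.7 V, so the base-emitter junction is not forward biased.
The transistor is in cutoff: I_B = I_C = 0.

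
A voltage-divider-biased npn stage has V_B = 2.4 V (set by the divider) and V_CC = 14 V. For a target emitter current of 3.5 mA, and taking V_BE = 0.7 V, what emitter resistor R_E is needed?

R_E ≈ 0.49 kΩ

V_E = V_B − V_BE = 2.4 − 0.7 = 1.7 V.
R_E = V_E / I_E = 1.7 / 3.5 = 0.486 kΩ.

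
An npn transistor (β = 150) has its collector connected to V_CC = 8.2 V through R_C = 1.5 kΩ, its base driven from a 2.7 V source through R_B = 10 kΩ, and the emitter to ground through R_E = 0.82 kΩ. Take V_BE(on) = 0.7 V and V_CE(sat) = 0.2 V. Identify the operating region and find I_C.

active; I_C ≈ 2.2 mA

Assume active. Base-emitter loop: I_B = (V_BB − V_BE)/(R_B + (β+1)R_E) = (2.7 − 0.7)/(10 + 151×0.82) = 0.0149 mA.
I_C = β·I_B = 150×0.0149 = 2.24 mA.
V_CE = V_CC − I_C·R_C − I_E·R_E = 8.2 − 2.24×1.5 − 2.26×0.82 = 2.99 V > V_CE(sat), so the active-region assumption holds.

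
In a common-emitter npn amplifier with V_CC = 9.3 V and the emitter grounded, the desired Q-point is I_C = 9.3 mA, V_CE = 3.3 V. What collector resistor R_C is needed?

R_C ≈ 0.65 kΩ

Collector loop: V_CC = I_C·R_C + V_CE.
R_C = (V_CC − V_CE)/I_C = (9.3 − 3.3)/9.3 = 0.645 kΩ.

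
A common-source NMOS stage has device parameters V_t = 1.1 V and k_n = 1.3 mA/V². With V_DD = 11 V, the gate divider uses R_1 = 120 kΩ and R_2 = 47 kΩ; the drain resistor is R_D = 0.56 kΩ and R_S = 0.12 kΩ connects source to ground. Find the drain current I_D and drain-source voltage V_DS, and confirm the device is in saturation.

I_D ≈ 2 mA, V_DS ≈ 9.6 V

V_G = V_DD·R_2/(R_1+R_2) = 11×47/167 = 3.1 V.
Assume saturation: I_D = (k_n/2)(V_GS − V_t)² with V_GS = V_G − I_D·R_S = 3.1 − 0.12·I_D.
Substituting gives 0.00936·I_D² − 1.31·I_D + 2.59 = 0, with roots I_D = 2 or 138 mA.
The root I_D = 138 mA gives V_GS = -13.5 V ≤ V_t, so take I_D = 2 mA.
Then V_GS = 2.86 V and V_DS = V_DD − I_D(R_D+R_S) = 11 − 2×0.68 = 9.64 V.
Saturation requires V_DS ≥ V_GS − V_t = 1.76 V; 9.64 ≥ 1.76 ✓.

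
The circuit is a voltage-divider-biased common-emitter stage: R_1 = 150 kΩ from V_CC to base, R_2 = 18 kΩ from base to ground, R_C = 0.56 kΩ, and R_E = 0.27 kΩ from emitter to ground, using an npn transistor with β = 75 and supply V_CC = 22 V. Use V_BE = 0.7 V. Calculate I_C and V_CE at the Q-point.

I_C ≈ 3.4 mA, V_CE ≈ 19 V

Thevenize the base divider: V_Th = V_CC·R_2/(R_1+R_2) = 22×18/168 = 2.36 V, R_Th = R_1‖R_2 = 16.1 kΩ.
Base-emitter loop: V_Th = I_B·R_Th + V_BE + (β+1)I_B·R_E, so I_B = (2.36 − 0.7) / (16.1 + 76×0.27) = 0.0453 mA.
I_C = β·I_B = 75×0.0453 = 3.4 mA, and I_E = (β+1)I_B = 3.44 mA.
V_CE = V_CC − I_C·R_C − I_E·R_E = 22 − 3.4×0.56 − 3.44×0.27 = 19.2 V.
V_CE = 19.2 V > 0.2 V confirms active-region operation.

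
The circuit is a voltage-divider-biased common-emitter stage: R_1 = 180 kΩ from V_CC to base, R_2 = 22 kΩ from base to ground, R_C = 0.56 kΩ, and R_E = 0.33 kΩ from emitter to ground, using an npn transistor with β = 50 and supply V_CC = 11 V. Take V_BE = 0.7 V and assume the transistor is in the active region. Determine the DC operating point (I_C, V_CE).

I_C ≈ 0.68 mA, V_CE ≈ 10 V

Thevenize the base divider: V_Th = V_CC·R_2/(R_1+R_2) = 11×22/202 = 1.2 V, R_Th = R_1‖R_2 = 19.6 kΩ.
Base-emitter loop: V_Th = I_B·R_Th + V_BE + (β+1)I_B·R_E, so I_B = (1.2 − 0.7) / (19.6 + 51×0.33) = 0.0137 mA.
I_C = β·I_B = 50×0.0137 = 0.683 mA, and I_E = (β+1)I_B = 0.697 mA.
V_CE = V_CC − I_C·R_C − I_E·R_E = 11 − 0.683×0.56 − 0.697×0.33 = 10.4 V.
V_CE = 10.4 V > 0.2 V confirms active-region operation.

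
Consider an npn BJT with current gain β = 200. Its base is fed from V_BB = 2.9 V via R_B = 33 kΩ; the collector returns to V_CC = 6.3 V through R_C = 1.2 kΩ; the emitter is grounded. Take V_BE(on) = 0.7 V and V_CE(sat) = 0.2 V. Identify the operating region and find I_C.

saturation; I_C ≈ 5.1 mA

Assume active: I_B = (2.9 − 0.7)/33 = 0.0667 mA, giving I_C = β·I_B = 13.3 mA.
But then V_CE = 6.3 − 13.3×1.2 = -9.7 V < V_CE(sat) = 0.2 V — impossible in the active region.
So the transistor is saturated. With V_CE = 0.2 V, I_C = (V_CC − 0.2)/R_C = 6.1/1.2 = 5.08 mA.
Check: β·I_B = 13.3 mA > I_C = 5.08 mA, confirming saturation.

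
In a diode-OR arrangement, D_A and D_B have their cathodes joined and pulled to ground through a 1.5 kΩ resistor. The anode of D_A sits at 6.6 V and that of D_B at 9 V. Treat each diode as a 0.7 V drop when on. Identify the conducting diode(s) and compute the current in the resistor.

Assume both conduct. Then node N would need to be at both 6.6−0.7 = 5.9 V and 9−0.7 = 8.3 V, which is impossible.
Assume only D_B conducts: V_N = 9 − 0.7 = 8.3 V, so I_R = 8.3/1.5 = 5.53 mA.
Check D_A: its anode-to-cathode voltage is 6.6 − 8.3 = -1.7 V < 0.7 V, so it is off. The assumption is consistent.

Only D_B conducts; I_R ≈ 5.5 mA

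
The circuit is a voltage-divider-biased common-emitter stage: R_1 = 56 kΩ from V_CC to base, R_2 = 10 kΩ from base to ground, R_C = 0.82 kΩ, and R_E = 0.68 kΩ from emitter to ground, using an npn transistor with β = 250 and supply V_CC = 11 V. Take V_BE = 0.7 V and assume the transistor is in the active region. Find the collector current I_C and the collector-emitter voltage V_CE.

I_C ≈ 1.3 mA, V_CE ≈ 9 V

Thevenize the base divider: V_Th = V_CC·R_2/(R_1+R_2) = 11×10/66 = 1.67 V, R_Th = R_1‖R_2 = 8.48 kΩ.
Base-emitter loop: V_Th = I_B·R_Th + V_BE + (β+1)I_B·R_E, so I_B = (1.67 − 0.7) / (8.48 + 251×0.68) = 0.0054 mA.
I_C = β·I_B = 250×0.0054 = 1.35 mA, and I_E = (β+1)I_B = 1.35 mA.
V_CE = V_CC − I_C·R_C − I_E·R_E = 11 − 1.35×0.82 − 1.35×0.68 = 8.97 V.
V_CE = 8.97 V > 0.2 V confirms active-region operation.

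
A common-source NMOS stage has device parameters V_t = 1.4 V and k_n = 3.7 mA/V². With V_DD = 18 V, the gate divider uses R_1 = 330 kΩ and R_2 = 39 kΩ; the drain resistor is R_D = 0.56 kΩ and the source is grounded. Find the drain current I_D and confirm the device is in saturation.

V_G = V_DD·R_2/(R_1+R_2) = 18×39/369 = 1.9 V. With the source grounded, V_GS = V_G = 1.9 V.
Assume saturation: I_D = (k_n/2)(V_GS − V_t)² = (3.7/2)×(1.9 − 1.4)² = 1.85×0.502² = 0.467 mA.
V_DS = V_DD − I_D·R_D = 18 − 0.467×0.56 = 17.7 V.
Saturation requires V_DS ≥ V_GS − V_t = 0.502 V; 17.7 ≥ 0.502 ✓.

I_D ≈ 0.47 mA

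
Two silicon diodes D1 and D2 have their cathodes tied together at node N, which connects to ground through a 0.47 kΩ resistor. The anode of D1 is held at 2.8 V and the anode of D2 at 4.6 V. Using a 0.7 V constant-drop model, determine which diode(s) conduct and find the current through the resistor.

Assume both conduct. Then node N would need to be at both 2.8−0.7 = 2.1 V and 4.6−0.7 = 3.9 V, which is impossible.
Assume only D2 conducts: V_N = 4.6 − 0.7 = 3.9 V, so I_R = 3.9/0.47 = 8.3 mA.
Check D1: its anode-to-cathode voltage is 2.8 − 3.9 = -1.1 V < 0.7 V, so it is off. The assumption is consistent.

Only D2 conducts; I_R ≈ 8.3 mA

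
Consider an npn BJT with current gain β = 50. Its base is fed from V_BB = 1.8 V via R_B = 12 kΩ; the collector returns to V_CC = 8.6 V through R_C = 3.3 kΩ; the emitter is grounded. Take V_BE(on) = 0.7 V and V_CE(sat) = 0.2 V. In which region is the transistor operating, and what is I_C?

Assume active: I_B = (1.8 − 0.7)/12 = 0.0917 mA, giving I_C = β·I_B = 4.58 mA.
But then V_CE = 8.6 − 4.58×3.3 = -6.53 V < V_CE(sat) = 0.2 V — impossible in the active region.
So the transistor is saturated. With V_CE = 0.2 V, I_C = (V_CC − 0.2)/R_C = 8.4/3.3 = 2.55 mA.
Check: β·I_B = 4.58 mA > I_C = 2.55 mA, confirming saturation.

saturation; I_C ≈ 2.5 mA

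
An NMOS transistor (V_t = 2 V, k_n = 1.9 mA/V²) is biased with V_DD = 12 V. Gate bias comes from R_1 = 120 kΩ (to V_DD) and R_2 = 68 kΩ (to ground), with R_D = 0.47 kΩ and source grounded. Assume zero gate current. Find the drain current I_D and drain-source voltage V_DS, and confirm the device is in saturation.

V_G = V_DD·R_2/(R_1+R_2) = 12×68/188 = 4.34 V. With the source grounded, V_GS = V_G = 4.34 V.
Assume saturation: I_D = (k_n/2)(V_GS − V_t)² = (1.9/2)×(4.34 − 2)² = 0.95×2.34² = 5.2 mA.
V_DS = V_DD − I_D·R_D = 12 − 5.2×0.47 = 9.55 V.
Saturation requires V_DS ≥ V_GS − V_t = 2.34 V; 9.55 ≥ 2.34 ✓.

I_D ≈ 5.2 mA, V_DS ≈ 9.6 V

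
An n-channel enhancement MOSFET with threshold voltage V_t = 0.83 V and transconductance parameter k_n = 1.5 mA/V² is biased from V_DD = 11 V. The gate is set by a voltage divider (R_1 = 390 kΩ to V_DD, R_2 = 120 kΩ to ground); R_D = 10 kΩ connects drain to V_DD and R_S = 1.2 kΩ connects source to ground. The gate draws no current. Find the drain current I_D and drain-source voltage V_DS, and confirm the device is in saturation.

V_G = V_DD·R_2/(R_1+R_2) = 11×120/510 = 2.59 V.
Assume saturation: I_D = (k_n/2)(V_GS − V_t)² with V_GS = V_G − I_D·R_S = 2.59 − 1.2·I_D.
Substituting gives 1.08·I_D² − 4.16·I_D + 2.32 = 0, with roots I_D = 0.675 or 3.18 mA.
The root I_D = 3.18 mA gives V_GS = -1.23 V ≤ V_t, so take I_D = 0.675 mA.
Then V_GS = 1.78 V and V_DS = V_DD − I_D(R_D+R_S) = 11 − 0.675×11.2 = 3.44 V.
Saturation requires V_DS ≥ V_GS − V_t = 0.949 V; 3.44 ≥ 0.949 ✓.

I_D ≈ 0.67 mA, V_DS ≈ 3.4 V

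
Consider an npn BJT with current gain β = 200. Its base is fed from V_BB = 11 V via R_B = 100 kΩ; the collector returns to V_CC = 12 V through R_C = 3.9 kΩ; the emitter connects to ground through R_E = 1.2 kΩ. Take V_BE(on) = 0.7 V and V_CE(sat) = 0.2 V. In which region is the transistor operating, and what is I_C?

Assume active: I_B = (11 − 0.7)/(100 + 201×1.2) = 0.0302 mA, I_C = β·I_B = 6.04 mA.
Then V_CE = 12 − 6.04×3.9 − 6.07×1.2 = -18.8 V < 0.2 V — the active assumption fails.
Re-solve with V_CE = 0.2 V. KCL at the emitter: V_E/R_E = (V_BB−0.7−V_E)/R_B + (V_CC−0.2−V_E)/R_C, giving V_E = 2.84 V.
I_C = (V_CC − 0.2 − V_E)/R_C = (11.8 − 2.84)/3.9 = 2.3 mA.
Check: I_B = (10.3 − 2.84)/100 = 0.0746 mA, and β·I_B = 14.9 mA > I_C, confirming saturation.

saturation; I_C ≈ 2.3 mA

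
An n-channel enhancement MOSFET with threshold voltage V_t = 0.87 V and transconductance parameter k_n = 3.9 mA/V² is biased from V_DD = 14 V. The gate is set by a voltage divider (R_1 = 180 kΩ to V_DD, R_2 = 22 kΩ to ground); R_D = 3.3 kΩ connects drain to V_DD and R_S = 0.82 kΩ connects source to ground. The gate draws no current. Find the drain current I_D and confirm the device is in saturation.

I_D ≈ 0.31 mA

V_G = V_DD·R_2/(R_1+R_2) = 14×22/202 = 1.52 V.
Assume saturation: I_D = (k_n/2)(V_GS − V_t)² with V_GS = V_G − I_D·R_S = 1.52 − 0.82·I_D.
Substituting gives 1.31·I_D² − 3.09·I_D + 0.836 = 0, with roots I_D = 0.311 or 2.05 mA.
The root I_D = 2.05 mA gives V_GS = -0.155 V ≤ V_t, so take I_D = 0.311 mA.
Then V_GS = 1.27 V and V_DS = V_DD − I_D(R_D+R_S) = 14 − 0.311×4.12 = 12.7 V.
Saturation requires V_DS ≥ V_GS − V_t = 0.4 V; 12.7 ≥ 0.4 ✓.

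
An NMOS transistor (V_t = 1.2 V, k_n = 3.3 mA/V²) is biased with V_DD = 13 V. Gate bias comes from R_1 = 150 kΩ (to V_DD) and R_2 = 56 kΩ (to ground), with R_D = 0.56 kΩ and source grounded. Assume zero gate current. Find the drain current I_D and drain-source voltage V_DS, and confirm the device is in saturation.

I_D ≈ 9 mA, V_DS ≈ 8 V

V_G = V_DD·R_2/(R_1+R_2) = 13×56/206 = 3.53 V. With the source grounded, V_GS = V_G = 3.53 V.
Assume saturation: I_D = (k_n/2)(V_GS − V_t)² = (3.3/2)×(3.53 − 1.2)² = 1.65×2.33² = 8.99 mA.
V_DS = V_DD − I_D·R_D = 13 − 8.99×0.56 = 7.97 V.
Saturation requires V_DS ≥ V_GS − V_t = 2.33 V; 7.97 ≥ 2.33 ✓.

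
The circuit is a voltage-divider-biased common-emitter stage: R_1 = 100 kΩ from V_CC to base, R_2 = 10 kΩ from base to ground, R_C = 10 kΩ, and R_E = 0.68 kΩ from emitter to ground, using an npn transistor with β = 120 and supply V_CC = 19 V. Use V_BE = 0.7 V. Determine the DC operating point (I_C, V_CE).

I_C ≈ 1.3 mA, V_CE ≈ 4.6 V

Thevenize the base divider: V_Th = V_CC·R_2/(R_1+R_2) = 19×10/110 = 1.73 V, R_Th = R_1‖R_2 = 9.09 kΩ.
Base-emitter loop: V_Th = I_B·R_Th + V_BE + (β+1)I_B·R_E, so I_B = (1.73 − 0.7) / (9.09 + 121×0.68) = 0.0112 mA.
I_C = β·I_B = 120×0.0112 = 1.35 mA, and I_E = (β+1)I_B = 1.36 mA.
V_CE = V_CC − I_C·R_C − I_E·R_E = 19 − 1.35×10 − 1.36×0.68 = 4.58 V.
V_CE = 4.58 V > 0.2 V confirms active-region operation.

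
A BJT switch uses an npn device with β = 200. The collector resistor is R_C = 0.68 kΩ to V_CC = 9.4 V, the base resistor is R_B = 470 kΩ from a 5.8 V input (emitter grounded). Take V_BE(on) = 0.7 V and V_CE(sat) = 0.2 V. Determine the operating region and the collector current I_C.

Assume active. Base-emitter loop: I_B = (V_BB − V_BE)/R_B = (5.8 − 0.7)/470 = 0.0109 mA.
I_C = β·I_B = 200×0.0109 = 2.17 mA.
V_CE = V_CC − I_C·R_C = 9.4 − 2.17×0.68 = 7.92 V > V_CE(sat), so the active-region assumption holds.

active; I_C ≈ 2.2 mA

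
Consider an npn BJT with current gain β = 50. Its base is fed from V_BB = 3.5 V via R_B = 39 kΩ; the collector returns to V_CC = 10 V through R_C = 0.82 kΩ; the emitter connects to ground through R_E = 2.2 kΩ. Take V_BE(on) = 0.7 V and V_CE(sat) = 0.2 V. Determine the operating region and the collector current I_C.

Assume active. Base-emitter loop: I_B = (V_BB − V_BE)/(R_B + (β+1)R_E) = (3.5 − 0.7)/(39 + 51×2.2) = 0.0185 mA.
I_C = β·I_B = 50×0.0185 = 0.926 mA.
V_CE = V_CC − I_C·R_C − I_E·R_E = 10 − 0.926×0.82 − 0.944×2.2 = 7.16 V > V_CE(sat), so the active-region assumption holds.

active; I_C ≈ 0.93 mA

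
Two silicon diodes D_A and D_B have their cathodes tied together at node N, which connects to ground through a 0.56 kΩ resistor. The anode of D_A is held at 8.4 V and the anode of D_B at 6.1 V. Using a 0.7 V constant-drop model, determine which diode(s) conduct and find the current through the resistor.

Assume both conduct. Then node N would need to be at both 8.4−0.7 = 7.7 V and 6.1−0.7 = 5.4 V, which is impossible.
Assume only D_A conducts: V_N = 8.4 − 0.7 = 7.7 V, so I_R = 7.7/0.56 = 13.7 mA.
Check D_B: its anode-to-cathode voltage is 6.1 − 7.7 = -1.6 V < 0.7 V, so it is off. The assumption is consistent.

Only D_A conducts; I_R ≈ 14 mA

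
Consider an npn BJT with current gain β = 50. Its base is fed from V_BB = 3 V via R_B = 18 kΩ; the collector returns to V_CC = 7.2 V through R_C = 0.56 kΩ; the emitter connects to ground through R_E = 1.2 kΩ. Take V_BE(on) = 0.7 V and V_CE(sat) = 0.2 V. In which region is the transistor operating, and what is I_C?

Assume active. Base-emitter loop: I_B = (V_BB − V_BE)/(R_B + (β+1)R_E) = (3 − 0.7)/(18 + 51×1.2) = 0.029 mA.
I_C = β·I_B = 50×0.029 = 1.45 mA.
V_CE = V_CC − I_C·R_C − I_E·R_E = 7.2 − 1.45×0.56 − 1.48×1.2 = 4.61 V > V_CE(sat), so the active-region assumption holds.

active; I_C ≈ 1.5 mA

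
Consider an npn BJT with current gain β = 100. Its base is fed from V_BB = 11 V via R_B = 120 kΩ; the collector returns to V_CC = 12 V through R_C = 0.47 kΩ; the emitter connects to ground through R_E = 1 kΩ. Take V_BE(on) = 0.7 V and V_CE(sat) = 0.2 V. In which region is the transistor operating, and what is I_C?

active; I_C ≈ 4.7 mA

Assume active. Base-emitter loop: I_B = (V_BB − V_BE)/(R_B + (β+1)R_E) = (11 − 0.7)/(120 + 101×1) = 0.0466 mA.
I_C = β·I_B = 100×0.0466 = 4.66 mA.
V_CE = V_CC − I_C·R_C − I_E·R_E = 12 − 4.66×0.47 − 4.71×1 = 5.1 V > V_CE(sat), so the active-region assumption holds.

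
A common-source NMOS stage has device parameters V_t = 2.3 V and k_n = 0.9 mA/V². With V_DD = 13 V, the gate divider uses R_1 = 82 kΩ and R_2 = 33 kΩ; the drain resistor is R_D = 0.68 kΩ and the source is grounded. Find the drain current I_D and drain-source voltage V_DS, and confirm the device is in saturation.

V_G = V_DD·R_2/(R_1+R_2) = 13×33/115 = 3.73 V. With the source grounded, V_GS = V_G = 3.73 V.
Assume saturation: I_D = (k_n/2)(V_GS − V_t)² = (0.9/2)×(3.73 − 2.3)² = 0.45×1.43² = 0.921 mA.
V_DS = V_DD − I_D·R_D = 13 − 0.921×0.68 = 12.4 V.
Saturation requires V_DS ≥ V_GS − V_t = 1.43 V; 12.4 ≥ 1.43 ✓.

I_D ≈ 0.92 mA, V_DS ≈ 12 V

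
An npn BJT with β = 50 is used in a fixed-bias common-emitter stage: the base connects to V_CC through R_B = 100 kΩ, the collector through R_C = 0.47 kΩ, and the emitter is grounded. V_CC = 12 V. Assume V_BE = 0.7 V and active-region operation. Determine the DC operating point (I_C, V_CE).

Base loop: V_CC = I_B·R_B + V_BE, so I_B = (12 − 0.7)/100 kΩ = 0.113 mA.
In the active region I_C = β·I_B = 50 × 0.113 = 5.65 mA.
Collector loop: V_CE = V_CC − I_C·R_C = 12 − 5.65×0.47 = 9.34 V.
Since V_CE = 9.34 V > V_CE(sat) ≈ 0.2 V, the transistor is in the active region as assumed.

I_C ≈ 5.7 mA, V_CE ≈ 9.3 V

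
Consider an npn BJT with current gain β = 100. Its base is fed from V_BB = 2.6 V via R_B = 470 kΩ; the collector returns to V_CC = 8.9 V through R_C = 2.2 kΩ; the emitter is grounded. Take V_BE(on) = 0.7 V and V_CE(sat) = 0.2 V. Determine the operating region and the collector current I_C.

Assume active. Base-emitter loop: I_B = (V_BB − V_BE)/R_B = (2.6 − 0.7)/470 = 0.00404 mA.
I_C = β·I_B = 100×0.00404 = 0.404 mA.
V_CE = V_CC − I_C·R_C = 8.9 − 0.404×2.2 = 8.01 V > V_CE(sat), so the active-region assumption holds.

active; I_C ≈ 0.4 mA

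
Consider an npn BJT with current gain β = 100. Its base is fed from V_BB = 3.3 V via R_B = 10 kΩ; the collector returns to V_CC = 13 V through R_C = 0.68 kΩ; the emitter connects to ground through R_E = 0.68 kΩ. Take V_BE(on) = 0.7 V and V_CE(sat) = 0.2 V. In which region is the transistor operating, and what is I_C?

Assume active. Base-emitter loop: I_B = (V_BB − V_BE)/(R_B + (β+1)R_E) = (3.3 − 0.7)/(10 + 101×0.68) = 0.033 mA.
I_C = β·I_B = 100×0.033 = 3.3 mA.
V_CE = V_CC − I_C·R_C − I_E·R_E = 13 − 3.3×0.68 − 3.34×0.68 = 8.48 V > V_CE(sat), so the active-region assumption holds.

active; I_C ≈ 3.3 mA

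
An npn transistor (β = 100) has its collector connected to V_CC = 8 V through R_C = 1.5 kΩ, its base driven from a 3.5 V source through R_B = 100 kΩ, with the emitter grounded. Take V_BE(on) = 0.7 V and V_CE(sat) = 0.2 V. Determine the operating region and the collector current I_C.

active; I_C ≈ 2.8 mA

Assume active. Base-emitter loop: I_B = (V_BB − V_BE)/R_B = (3.5 − 0.7)/100 = 0.028 mA.
I_C = β·I_B = 100×0.028 = 2.8 mA.
V_CE = V_CC − I_C·R_C = 8 − 2.8×1.5 = 3.8 V > V_CE(sat), so the active-region assumption holds.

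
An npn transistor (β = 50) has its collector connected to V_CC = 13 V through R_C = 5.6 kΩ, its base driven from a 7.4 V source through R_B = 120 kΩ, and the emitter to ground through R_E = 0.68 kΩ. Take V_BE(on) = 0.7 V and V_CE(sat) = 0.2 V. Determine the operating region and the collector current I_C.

Assume active: I_B = (7.4 − 0.7)/(120 + 51×0.68) = 0.0433 mA, I_C = β·I_B = 2.17 mA.
Then V_CE = 13 − 2.17×5.6 − 2.21×0.68 = -0.63 V < 0.2 V — the active assumption fails.
Re-solve with V_CE = 0.2 V. KCL at the emitter: V_E/R_E = (V_BB−0.7−V_E)/R_B + (V_CC−0.2−V_E)/R_C, giving V_E = 1.41 V.
I_C = (V_CC − 0.2 − V_E)/R_C = (12.8 − 1.41)/5.6 = 2.03 mA.
Check: I_B = (6.7 − 1.41)/120 = 0.0441 mA, and β·I_B = 2.2 mA > I_C, confirming saturation.

saturation; I_C ≈ 2 mA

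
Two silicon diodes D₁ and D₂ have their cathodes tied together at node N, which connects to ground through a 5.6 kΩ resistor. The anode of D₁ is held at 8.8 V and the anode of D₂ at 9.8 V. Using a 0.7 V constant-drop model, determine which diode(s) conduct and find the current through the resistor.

Only D₂ conducts; I_R ≈ 1.6 mA

Assume both conduct. Then node N would need to be at both 8.8−0.7 = 8.1 V and 9.8−0.7 = 9.1 V, which is impossible.
Assume only D₂ conducts: V_N = 9.8 − 0.7 = 9.1 V, so I_R = 9.1/5.6 = 1.63 mA.
Check D₁: its anode-to-cathode voltage is 8.8 − 9.1 = -0.3 V < 0.7 V, so it is off. The assumption is consistent.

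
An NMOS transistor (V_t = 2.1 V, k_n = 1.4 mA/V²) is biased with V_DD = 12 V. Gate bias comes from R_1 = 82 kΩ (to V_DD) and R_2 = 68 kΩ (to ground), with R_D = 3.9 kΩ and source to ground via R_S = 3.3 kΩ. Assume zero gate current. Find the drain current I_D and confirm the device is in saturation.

I_D ≈ 0.71 mA

V_G = V_DD·R_2/(R_1+R_2) = 12×68/150 = 5.44 V.
Assume saturation: I_D = (k_n/2)(V_GS − V_t)² with V_GS = V_G − I_D·R_S = 5.44 − 3.3·I_D.
Substituting gives 7.62·I_D² − 16.4·I_D + 7.81 = 0, with roots I_D = 0.707 or 1.45 mA.
The root I_D = 1.45 mA gives V_GS = 0.662 V ≤ V_t, so take I_D = 0.707 mA.
Then V_GS = 3.11 V and V_DS = V_DD − I_D(R_D+R_S) = 12 − 0.707×7.2 = 6.91 V.
Saturation requires V_DS ≥ V_GS − V_t = 1.01 V; 6.91 ≥ 1.01 ✓.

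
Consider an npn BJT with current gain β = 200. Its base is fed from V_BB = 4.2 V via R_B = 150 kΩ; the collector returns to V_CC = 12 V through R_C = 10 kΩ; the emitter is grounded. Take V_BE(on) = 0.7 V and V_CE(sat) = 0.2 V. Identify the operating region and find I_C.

Assume active: I_B = (4.2 − 0.7)/150 = 0.0233 mA, giving I_C = β·I_B = 4.67 mA.
But then V_CE = 12 − 4.67×10 = -34.7 V < V_CE(sat) = 0.2 V — impossible in the active region.
So the transistor is saturated. With V_CE = 0.2 V, I_C = (V_CC − 0.2)/R_C = 11.8/10 = 1.18 mA.
Check: β·I_B = 4.67 mA > I_C = 1.18 mA, confirming saturation.

saturation; I_C ≈ 1.2 mA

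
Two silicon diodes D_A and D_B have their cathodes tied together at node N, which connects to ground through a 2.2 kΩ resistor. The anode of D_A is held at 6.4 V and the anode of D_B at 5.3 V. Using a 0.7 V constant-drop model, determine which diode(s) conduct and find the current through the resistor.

Only D_A conducts; I_R ≈ 2.6 mA

Assume both conduct. Then node N would need to be at both 6.4−0.7 = 5.7 V and 5.3−0.7 = 4.6 V, which is impossible.
Assume only D_A conducts: V_N = 6.4 − 0.7 = 5.7 V, so I_R = 5.7/2.2 = 2.59 mA.
Check D_B: its anode-to-cathode voltage is 5.3 − 5.7 = -0.4 V < 0.7 V, so it is off. The assumption is consistent.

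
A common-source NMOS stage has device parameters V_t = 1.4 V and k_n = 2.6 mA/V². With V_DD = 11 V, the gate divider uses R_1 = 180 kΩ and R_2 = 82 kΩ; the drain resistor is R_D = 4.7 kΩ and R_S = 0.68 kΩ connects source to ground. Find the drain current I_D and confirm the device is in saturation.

V_G = V_DD·R_2/(R_1+R_2) = 11×82/262 = 3.44 V.
Assume saturation: I_D = (k_n/2)(V_GS − V_t)² with V_GS = V_G − I_D·R_S = 3.44 − 0.68·I_D.
Substituting gives 0.601·I_D² − 4.61·I_D + 5.42 = 0, with roots I_D = 1.45 or 6.22 mA.
The root I_D = 6.22 mA gives V_GS = -0.788 V ≤ V_t, so take I_D = 1.45 mA.
Then V_GS = 2.46 V and V_DS = V_DD − I_D(R_D+R_S) = 11 − 1.45×5.38 = 3.2 V.
Saturation requires V_DS ≥ V_GS − V_t = 1.06 V; 3.2 ≥ 1.06 ✓.

I_D ≈ 1.5 mA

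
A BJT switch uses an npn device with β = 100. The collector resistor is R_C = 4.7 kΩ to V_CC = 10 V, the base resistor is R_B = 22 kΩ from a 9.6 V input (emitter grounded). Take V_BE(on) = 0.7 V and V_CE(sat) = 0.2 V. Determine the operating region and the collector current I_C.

Assume active: I_B = (9.6 − 0.7)/22 = 0.405 mA, giving I_C = β·I_B = 40.5 mA.
But then V_CE = 10 − 40.5×4.7 = -180 V < V_CE(sat) = 0.2 V — impossible in the active region.
So the transistor is saturated. With V_CE = 0.2 V, I_C = (V_CC − 0.2)/R_C = 9.8/4.7 = 2.09 mA.
Check: β·I_B = 40.5 mA > I_C = 2.09 mA, confirming saturation.

saturation; I_C ≈ 2.1 mA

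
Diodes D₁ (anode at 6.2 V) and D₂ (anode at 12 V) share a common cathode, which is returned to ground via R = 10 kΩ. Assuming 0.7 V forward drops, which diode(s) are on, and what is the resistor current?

Assume both conduct. Then node N would need to be at both 6.2−0.7 = 5.5 V and 12−0.7 = 11.3 V, which is impossible.
Assume only D₂ conducts: V_N = 12 − 0.7 = 11.3 V, so I_R = 11.3/10 = 1.13 mA.
Check D₁: its anode-to-cathode voltage is 6.2 − 11.3 = -5.1 V < 0.7 V, so it is off. The assumption is consistent.

Only D₂ conducts; I_R ≈ 1.1 mA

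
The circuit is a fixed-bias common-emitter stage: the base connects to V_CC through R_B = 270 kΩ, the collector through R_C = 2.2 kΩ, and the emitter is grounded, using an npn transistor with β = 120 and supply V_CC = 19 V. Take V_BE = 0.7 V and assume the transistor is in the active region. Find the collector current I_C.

Base loop: V_CC = I_B·R_B + V_BE, so I_B = (19 − 0.7)/270 kΩ = 0.0678 mA.
In the active region I_C = β·I_B = 120 × 0.0678 = 8.13 mA.
Collector loop: V_CE = V_CC − I_C·R_C = 19 − 8.13×2.2 = 1.11 V.
Since V_CE = 1.11 V > V_CE(sat) ≈ 0.2 V, the transistor is in the active region as assumed.

I_C ≈ 8.1 mA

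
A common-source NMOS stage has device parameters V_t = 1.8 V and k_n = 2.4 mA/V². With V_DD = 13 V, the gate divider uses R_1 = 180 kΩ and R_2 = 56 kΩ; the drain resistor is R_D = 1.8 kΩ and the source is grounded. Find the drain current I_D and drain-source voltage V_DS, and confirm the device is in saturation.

V_G = V_DD·R_2/(R_1+R_2) = 13×56/236 = 3.08 V. With the source grounded, V_GS = V_G = 3.08 V.
Assume saturation: I_D = (k_n/2)(V_GS − V_t)² = (2.4/2)×(3.08 − 1.8)² = 1.2×1.28² = 1.98 mA.
V_DS = V_DD − I_D·R_D = 13 − 1.98×1.8 = 9.43 V.
Saturation requires V_DS ≥ V_GS − V_t = 1.28 V; 9.43 ≥ 1.28 ✓.

I_D ≈ 2 mA, V_DS ≈ 9.4 V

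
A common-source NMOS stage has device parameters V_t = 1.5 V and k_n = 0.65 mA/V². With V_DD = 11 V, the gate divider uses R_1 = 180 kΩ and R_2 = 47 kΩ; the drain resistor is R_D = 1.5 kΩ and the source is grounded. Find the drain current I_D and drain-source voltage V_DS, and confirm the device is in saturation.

V_G = V_DD·R_2/(R_1+R_2) = 11×47/227 = 2.28 V. With the source grounded, V_GS = V_G = 2.28 V.
Assume saturation: I_D = (k_n/2)(V_GS − V_t)² = (0.65/2)×(2.28 − 1.5)² = 0.325×0.778² = 0.196 mA.
V_DS = V_DD − I_D·R_D = 11 − 0.196×1.5 = 10.7 V.
Saturation requires V_DS ≥ V_GS − V_t = 0.778 V; 10.7 ≥ 0.778 ✓.

I_D ≈ 0.2 mA, V_DS ≈ 11 V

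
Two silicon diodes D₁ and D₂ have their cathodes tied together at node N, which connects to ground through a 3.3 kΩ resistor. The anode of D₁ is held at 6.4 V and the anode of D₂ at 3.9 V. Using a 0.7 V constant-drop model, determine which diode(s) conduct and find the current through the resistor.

Only D₁ conducts; I_R ≈ 1.7 mA

Assume both conduct. Then node N would need to be at both 6.4−0.7 = 5.7 V and 3.9−0.7 = 3.2 V, which is impossible.
Assume only D₁ conducts: V_N = 6.4 − 0.7 = 5.7 V, so I_R = 5.7/3.3 = 1.73 mA.
Check D₂: its anode-to-cathode voltage is 3.9 − 5.7 = -1.8 V < 0.7 V, so it is off. The assumption is consistent.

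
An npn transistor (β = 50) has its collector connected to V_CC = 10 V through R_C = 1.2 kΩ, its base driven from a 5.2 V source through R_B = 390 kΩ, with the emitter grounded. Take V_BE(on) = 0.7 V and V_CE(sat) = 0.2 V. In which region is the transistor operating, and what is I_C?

active; I_C ≈ 0.58 mA

Assume active. Base-emitter loop: I_B = (V_BB − V_BE)/R_B = (5.2 − 0.7)/390 = 0.0115 mA.
I_C = β·I_B = 50×0.0115 = 0.577 mA.
V_CE = V_CC − I_C·R_C = 10 − 0.577×1.2 = 9.31 V > V_CE(sat), so the active-region assumption holds.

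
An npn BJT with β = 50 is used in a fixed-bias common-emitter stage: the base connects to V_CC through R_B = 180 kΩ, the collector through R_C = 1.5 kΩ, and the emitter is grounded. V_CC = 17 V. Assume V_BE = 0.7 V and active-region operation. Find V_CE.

V_CE ≈ 10 V

Base loop: V_CC = I_B·R_B + V_BE, so I_B = (17 − 0.7)/180 kΩ = 0.0906 mA.
In the active region I_C = β·I_B = 50 × 0.0906 = 4.53 mA.
Collector loop: V_CE = V_CC − I_C·R_C = 17 − 4.53×1.5 = 10.2 V.
Since V_CE = 10.2 V > V_CE(sat) ≈ 0.2 V, the transistor is in the active region as assumed.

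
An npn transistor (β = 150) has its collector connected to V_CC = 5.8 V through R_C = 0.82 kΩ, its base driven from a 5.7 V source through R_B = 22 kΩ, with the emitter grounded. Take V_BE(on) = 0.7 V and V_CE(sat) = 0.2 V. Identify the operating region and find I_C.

Assume active: I_B = (5.7 − 0.7)/22 = 0.227 mA, giving I_C = β·I_B = 34.1 mA.
But then V_CE = 5.8 − 34.1×0.82 = -22.2 V < V_CE(sat) = 0.2 V — impossible in the active region.
So the transistor is saturated. With V_CE = 0.2 V, I_C = (V_CC − 0.2)/R_C = 5.6/0.82 = 6.83 mA.
Check: β·I_B = 34.1 mA > I_C = 6.83 mA, confirming saturation.

saturation; I_C ≈ 6.8 mA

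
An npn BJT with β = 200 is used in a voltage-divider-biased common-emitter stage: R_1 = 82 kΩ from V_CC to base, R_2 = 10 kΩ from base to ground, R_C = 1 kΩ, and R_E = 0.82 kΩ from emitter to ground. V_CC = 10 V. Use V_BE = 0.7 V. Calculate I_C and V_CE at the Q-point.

Thevenize the base divider: V_Th = V_CC·R_2/(R_1+R_2) = 10×10/92 = 1.09 V, R_Th = R_1‖R_2 = 8.91 kΩ.
Base-emitter loop: V_Th = I_B·R_Th + V_BE + (β+1)I_B·R_E, so I_B = (1.09 − 0.7) / (8.91 + 201×0.82) = 0.00223 mA.
I_C = β·I_B = 200×0.00223 = 0.445 mA, and I_E = (β+1)I_B = 0.448 mA.
V_CE = V_CC − I_C·R_C − I_E·R_E = 10 − 0.445×1 − 0.448×0.82 = 9.19 V.
V_CE = 9.19 V > 0.2 V confirms active-region operation.

I_C ≈ 0.45 mA, V_CE ≈ 9.2 V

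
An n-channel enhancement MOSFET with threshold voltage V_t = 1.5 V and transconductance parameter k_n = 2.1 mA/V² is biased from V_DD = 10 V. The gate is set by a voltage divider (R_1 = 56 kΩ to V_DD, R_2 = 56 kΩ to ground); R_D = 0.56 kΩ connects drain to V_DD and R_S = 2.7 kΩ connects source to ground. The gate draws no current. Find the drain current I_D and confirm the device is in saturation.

I_D ≈ 0.94 mA

V_G = V_DD·R_2/(R_1+R_2) = 10×56/112 = 5 V.
Assume saturation: I_D = (k_n/2)(V_GS − V_t)² with V_GS = V_G − I_D·R_S = 5 − 2.7·I_D.
Substituting gives 7.65·I_D² − 20.8·I_D + 12.9 = 0, with roots I_D = 0.945 or 1.78 mA.
The root I_D = 1.78 mA gives V_GS = 0.199 V ≤ V_t, so take I_D = 0.945 mA.
Then V_GS = 2.45 V and V_DS = V_DD − I_D(R_D+R_S) = 10 − 0.945×3.26 = 6.92 V.
Saturation requires V_DS ≥ V_GS − V_t = 0.949 V; 6.92 ≥ 0.949 ✓.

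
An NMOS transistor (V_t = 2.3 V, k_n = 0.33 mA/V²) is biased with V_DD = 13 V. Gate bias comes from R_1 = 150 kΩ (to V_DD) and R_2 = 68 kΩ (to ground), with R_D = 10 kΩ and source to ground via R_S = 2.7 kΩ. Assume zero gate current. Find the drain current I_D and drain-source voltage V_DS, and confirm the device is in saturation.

I_D ≈ 0.22 mA, V_DS ≈ 10 V

V_G = V_DD·R_2/(R_1+R_2) = 13×68/218 = 4.06 V.
Assume saturation: I_D = (k_n/2)(V_GS − V_t)² with V_GS = V_G − I_D·R_S = 4.06 − 2.7·I_D.
Substituting gives 1.2·I_D² − 2.56·I_D + 0.508 = 0, with roots I_D = 0.221 or 1.91 mA.
The root I_D = 1.91 mA gives V_GS = -1.1 V ≤ V_t, so take I_D = 0.221 mA.
Then V_GS = 3.46 V and V_DS = V_DD − I_D(R_D+R_S) = 13 − 0.221×12.7 = 10.2 V.
Saturation requires V_DS ≥ V_GS − V_t = 1.16 V; 10.2 ≥ 1.16 ✓.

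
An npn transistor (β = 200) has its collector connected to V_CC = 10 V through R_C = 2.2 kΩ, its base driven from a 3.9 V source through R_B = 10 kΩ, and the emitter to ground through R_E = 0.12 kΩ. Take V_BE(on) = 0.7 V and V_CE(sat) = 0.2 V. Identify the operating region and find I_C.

Assume active: I_B = (3.9 − 0.7)/(10 + 201×0.12) = 0.0938 mA, I_C = β·I_B = 18.8 mA.
Then V_CE = 10 − 18.8×2.2 − 18.9×0.12 = -33.5 V < 0.2 V — the active assumption fails.
Re-solve with V_CE = 0.2 V. KCL at the emitter: V_E/R_E = (V_BB−0.7−V_E)/R_B + (V_CC−0.2−V_E)/R_C, giving V_E = 0.537 V.
I_C = (V_CC − 0.2 − V_E)/R_C = (9.8 − 0.537)/2.2 = 4.21 mA.
Check: I_B = (3.2 − 0.537)/10 = 0.266 mA, and β·I_B = 53.3 mA > I_C, confirming saturation.

saturation; I_C ≈ 4.2 mA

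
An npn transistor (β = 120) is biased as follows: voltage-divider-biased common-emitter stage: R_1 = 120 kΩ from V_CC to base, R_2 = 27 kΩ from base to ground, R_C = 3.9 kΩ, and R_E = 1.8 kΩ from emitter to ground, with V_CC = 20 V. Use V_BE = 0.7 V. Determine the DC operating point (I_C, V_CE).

I_C ≈ 1.5 mA, V_CE ≈ 11 V

Thevenize the base divider: V_Th = V_CC·R_2/(R_1+R_2) = 20×27/147 = 3.67 V, R_Th = R_1‖R_2 = 22 kΩ.
Base-emitter loop: V_Th = I_B·R_Th + V_BE + (β+1)I_B·R_E, so I_B = (3.67 − 0.7) / (22 + 121×1.8) = 0.0124 mA.
I_C = β·I_B = 120×0.0124 = 1.49 mA, and I_E = (β+1)I_B = 1.5 mA.
V_CE = V_CC − I_C·R_C − I_E·R_E = 20 − 1.49×3.9 − 1.5×1.8 = 11.5 V.
V_CE = 11.5 V > 0.2 V confirms active-region operation.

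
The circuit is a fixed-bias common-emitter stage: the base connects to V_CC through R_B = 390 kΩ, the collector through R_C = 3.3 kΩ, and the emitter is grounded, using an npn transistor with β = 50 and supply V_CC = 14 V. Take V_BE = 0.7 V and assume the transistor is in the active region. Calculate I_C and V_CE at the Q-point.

I_C ≈ 1.7 mA, V_CE ≈ 8.4 V

Base loop: V_CC = I_B·R_B + V_BE, so I_B = (14 − 0.7)/390 kΩ = 0.0341 mA.
In the active region I_C = β·I_B = 50 × 0.0341 = 1.71 mA.
Collector loop: V_CE = V_CC − I_C·R_C = 14 − 1.71×3.3 = 8.37 V.
Since V_CE = 8.37 V > V_CE(sat) ≈ 0.2 V, the transistor is in the active region as assumed.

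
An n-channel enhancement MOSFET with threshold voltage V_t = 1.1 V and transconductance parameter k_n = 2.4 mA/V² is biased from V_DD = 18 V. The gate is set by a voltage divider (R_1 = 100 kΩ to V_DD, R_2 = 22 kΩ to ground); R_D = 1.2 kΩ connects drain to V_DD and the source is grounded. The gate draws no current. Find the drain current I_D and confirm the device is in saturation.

I_D ≈ 5.5 mA

V_G = V_DD·R_2/(R_1+R_2) = 18×22/122 = 3.25 V. With the source grounded, V_GS = V_G = 3.25 V.
Assume saturation: I_D = (k_n/2)(V_GS − V_t)² = (2.4/2)×(3.25 − 1.1)² = 1.2×2.15² = 5.53 mA.
V_DS = V_DD − I_D·R_D = 18 − 5.53×1.2 = 11.4 V.
Saturation requires V_DS ≥ V_GS − V_t = 2.15 V; 11.4 ≥ 2.15 ✓.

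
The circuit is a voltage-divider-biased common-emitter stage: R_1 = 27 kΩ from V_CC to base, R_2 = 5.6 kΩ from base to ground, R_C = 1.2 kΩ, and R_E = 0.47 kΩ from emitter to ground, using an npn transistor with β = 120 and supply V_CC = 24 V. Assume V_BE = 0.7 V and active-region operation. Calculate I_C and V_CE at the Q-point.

I_C ≈ 6.7 mA, V_CE ≈ 13 V

Thevenize the base divider: V_Th = V_CC·R_2/(R_1+R_2) = 24×5.6/32.6 = 4.12 V, R_Th = R_1‖R_2 = 4.64 kΩ.
Base-emitter loop: V_Th = I_B·R_Th + V_BE + (β+1)I_B·R_E, so I_B = (4.12 − 0.7) / (4.64 + 121×0.47) = 0.0556 mA.
I_C = β·I_B = 120×0.0556 = 6.68 mA, and I_E = (β+1)I_B = 6.73 mA.
V_CE = V_CC − I_C·R_C − I_E·R_E = 24 − 6.68×1.2 − 6.73×0.47 = 12.8 V.
V_CE = 12.8 V > 0.2 V confirms active-region operation.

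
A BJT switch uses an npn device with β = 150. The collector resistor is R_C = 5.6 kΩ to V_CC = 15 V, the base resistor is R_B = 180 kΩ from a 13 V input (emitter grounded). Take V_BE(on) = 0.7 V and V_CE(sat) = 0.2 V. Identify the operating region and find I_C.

Assume active: I_B = (13 − 0.7)/180 = 0.0683 mA, giving I_C = β·I_B = 10.3 mA.
But then V_CE = 15 − 10.3×5.6 = -42.4 V < V_CE(sat) = 0.2 V — impossible in the active region.
So the transistor is saturated. With V_CE = 0.2 V, I_C = (V_CC − 0.2)/R_C = 14.8/5.6 = 2.64 mA.
Check: β·I_B = 10.3 mA > I_C = 2.64 mA, confirming saturation.

saturation; I_C ≈ 2.6 mA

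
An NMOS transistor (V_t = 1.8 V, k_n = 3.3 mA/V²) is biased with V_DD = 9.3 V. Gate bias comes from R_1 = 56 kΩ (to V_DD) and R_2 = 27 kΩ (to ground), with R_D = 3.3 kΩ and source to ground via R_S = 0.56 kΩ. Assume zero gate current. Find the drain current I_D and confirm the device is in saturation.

V_G = V_DD·R_2/(R_1+R_2) = 9.3×27/83 = 3.03 V.
Assume saturation: I_D = (k_n/2)(V_GS − V_t)² with V_GS = V_G − I_D·R_S = 3.03 − 0.56·I_D.
Substituting gives 0.517·I_D² − 3.26·I_D + 2.48 = 0, with roots I_D = 0.882 or 5.43 mA.
The root I_D = 5.43 mA gives V_GS = -0.0135 V ≤ V_t, so take I_D = 0.882 mA.
Then V_GS = 2.53 V and V_DS = V_DD − I_D(R_D+R_S) = 9.3 − 0.882×3.86 = 5.89 V.
Saturation requires V_DS ≥ V_GS − V_t = 0.731 V; 5.89 ≥ 0.731 ✓.

I_D ≈ 0.88 mA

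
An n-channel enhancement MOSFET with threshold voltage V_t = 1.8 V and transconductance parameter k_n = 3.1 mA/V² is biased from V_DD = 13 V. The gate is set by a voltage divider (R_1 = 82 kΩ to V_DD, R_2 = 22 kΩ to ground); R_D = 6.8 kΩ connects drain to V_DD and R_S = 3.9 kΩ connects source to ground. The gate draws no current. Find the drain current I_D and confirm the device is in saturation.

I_D ≈ 0.16 mA

V_G = V_DD·R_2/(R_1+R_2) = 13×22/104 = 2.75 V.
Assume saturation: I_D = (k_n/2)(V_GS − V_t)² with V_GS = V_G − I_D·R_S = 2.75 − 3.9·I_D.
Substituting gives 23.6·I_D² − 12.5·I_D + 1.4 = 0, with roots I_D = 0.161 or 0.369 mA.
The root I_D = 0.369 mA gives V_GS = 1.31 V ≤ V_t, so take I_D = 0.161 mA.
Then V_GS = 2.12 V and V_DS = V_DD − I_D(R_D+R_S) = 13 − 0.161×10.7 = 11.3 V.
Saturation requires V_DS ≥ V_GS − V_t = 0.322 V; 11.3 ≥ 0.322 ✓.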